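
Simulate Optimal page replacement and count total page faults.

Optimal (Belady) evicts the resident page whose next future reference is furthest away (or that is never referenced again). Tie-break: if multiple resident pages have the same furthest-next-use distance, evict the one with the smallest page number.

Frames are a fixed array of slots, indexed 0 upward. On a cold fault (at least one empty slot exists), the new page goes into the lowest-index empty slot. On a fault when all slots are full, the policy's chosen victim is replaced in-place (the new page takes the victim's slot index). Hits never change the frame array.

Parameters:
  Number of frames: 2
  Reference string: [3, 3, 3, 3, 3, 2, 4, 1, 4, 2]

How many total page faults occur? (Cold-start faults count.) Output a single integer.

Step 0: ref 3 → FAULT, frames=[3,-]
Step 1: ref 3 → HIT, frames=[3,-]
Step 2: ref 3 → HIT, frames=[3,-]
Step 3: ref 3 → HIT, frames=[3,-]
Step 4: ref 3 → HIT, frames=[3,-]
Step 5: ref 2 → FAULT, frames=[3,2]
Step 6: ref 4 → FAULT (evict 3), frames=[4,2]
Step 7: ref 1 → FAULT (evict 2), frames=[4,1]
Step 8: ref 4 → HIT, frames=[4,1]
Step 9: ref 2 → FAULT (evict 1), frames=[4,2]
Total faults: 5

Answer: 5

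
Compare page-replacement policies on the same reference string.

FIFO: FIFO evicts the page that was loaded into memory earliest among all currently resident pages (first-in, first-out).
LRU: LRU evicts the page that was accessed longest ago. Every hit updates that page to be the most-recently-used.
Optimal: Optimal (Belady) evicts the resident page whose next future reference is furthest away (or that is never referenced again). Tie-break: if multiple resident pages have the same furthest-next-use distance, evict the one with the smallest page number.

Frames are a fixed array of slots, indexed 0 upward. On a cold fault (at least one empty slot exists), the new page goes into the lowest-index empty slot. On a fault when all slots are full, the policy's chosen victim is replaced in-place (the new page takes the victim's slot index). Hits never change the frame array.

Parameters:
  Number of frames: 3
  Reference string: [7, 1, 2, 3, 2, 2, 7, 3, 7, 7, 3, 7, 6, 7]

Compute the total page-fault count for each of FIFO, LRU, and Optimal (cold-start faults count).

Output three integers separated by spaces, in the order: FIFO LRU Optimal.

Answer: 6 6 5

Derivation:
--- FIFO ---
  step 0: ref 7 -> FAULT, frames=[7,-,-] (faults so far: 1)
  step 1: ref 1 -> FAULT, frames=[7,1,-] (faults so far: 2)
  step 2: ref 2 -> FAULT, frames=[7,1,2] (faults so far: 3)
  step 3: ref 3 -> FAULT, evict 7, frames=[3,1,2] (faults so far: 4)
  step 4: ref 2 -> HIT, frames=[3,1,2] (faults so far: 4)
  step 5: ref 2 -> HIT, frames=[3,1,2] (faults so far: 4)
  step 6: ref 7 -> FAULT, evict 1, frames=[3,7,2] (faults so far: 5)
  step 7: ref 3 -> HIT, frames=[3,7,2] (faults so far: 5)
  step 8: ref 7 -> HIT, frames=[3,7,2] (faults so far: 5)
  step 9: ref 7 -> HIT, frames=[3,7,2] (faults so far: 5)
  step 10: ref 3 -> HIT, frames=[3,7,2] (faults so far: 5)
  step 11: ref 7 -> HIT, frames=[3,7,2] (faults so far: 5)
  step 12: ref 6 -> FAULT, evict 2, frames=[3,7,6] (faults so far: 6)
  step 13: ref 7 -> HIT, frames=[3,7,6] (faults so far: 6)
  FIFO total faults: 6
--- LRU ---
  step 0: ref 7 -> FAULT, frames=[7,-,-] (faults so far: 1)
  step 1: ref 1 -> FAULT, frames=[7,1,-] (faults so far: 2)
  step 2: ref 2 -> FAULT, frames=[7,1,2] (faults so far: 3)
  step 3: ref 3 -> FAULT, evict 7, frames=[3,1,2] (faults so far: 4)
  step 4: ref 2 -> HIT, frames=[3,1,2] (faults so far: 4)
  step 5: ref 2 -> HIT, frames=[3,1,2] (faults so far: 4)
  step 6: ref 7 -> FAULT, evict 1, frames=[3,7,2] (faults so far: 5)
  step 7: ref 3 -> HIT, frames=[3,7,2] (faults so far: 5)
  step 8: ref 7 -> HIT, frames=[3,7,2] (faults so far: 5)
  step 9: ref 7 -> HIT, frames=[3,7,2] (faults so far: 5)
  step 10: ref 3 -> HIT, frames=[3,7,2] (faults so far: 5)
  step 11: ref 7 -> HIT, frames=[3,7,2] (faults so far: 5)
  step 12: ref 6 -> FAULT, evict 2, frames=[3,7,6] (faults so far: 6)
  step 13: ref 7 -> HIT, frames=[3,7,6] (faults so far: 6)
  LRU total faults: 6
--- Optimal ---
  step 0: ref 7 -> FAULT, frames=[7,-,-] (faults so far: 1)
  step 1: ref 1 -> FAULT, frames=[7,1,-] (faults so far: 2)
  step 2: ref 2 -> FAULT, frames=[7,1,2] (faults so far: 3)
  step 3: ref 3 -> FAULT, evict 1, frames=[7,3,2] (faults so far: 4)
  step 4: ref 2 -> HIT, frames=[7,3,2] (faults so far: 4)
  step 5: ref 2 -> HIT, frames=[7,3,2] (faults so far: 4)
  step 6: ref 7 -> HIT, frames=[7,3,2] (faults so far: 4)
  step 7: ref 3 -> HIT, frames=[7,3,2] (faults so far: 4)
  step 8: ref 7 -> HIT, frames=[7,3,2] (faults so far: 4)
  step 9: ref 7 -> HIT, frames=[7,3,2] (faults so far: 4)
  step 10: ref 3 -> HIT, frames=[7,3,2] (faults so far: 4)
  step 11: ref 7 -> HIT, frames=[7,3,2] (faults so far: 4)
  step 12: ref 6 -> FAULT, evict 2, frames=[7,3,6] (faults so far: 5)
  step 13: ref 7 -> HIT, frames=[7,3,6] (faults so far: 5)
  Optimal total faults: 5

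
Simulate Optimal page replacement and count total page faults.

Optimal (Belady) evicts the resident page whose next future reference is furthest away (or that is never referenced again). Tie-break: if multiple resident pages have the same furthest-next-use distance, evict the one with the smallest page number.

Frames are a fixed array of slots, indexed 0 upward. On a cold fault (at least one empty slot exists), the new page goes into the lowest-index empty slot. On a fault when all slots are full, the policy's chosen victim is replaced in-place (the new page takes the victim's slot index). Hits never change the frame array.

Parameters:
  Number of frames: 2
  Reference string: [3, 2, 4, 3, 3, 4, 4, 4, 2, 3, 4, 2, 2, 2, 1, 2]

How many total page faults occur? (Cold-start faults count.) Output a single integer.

Step 0: ref 3 → FAULT, frames=[3,-]
Step 1: ref 2 → FAULT, frames=[3,2]
Step 2: ref 4 → FAULT (evict 2), frames=[3,4]
Step 3: ref 3 → HIT, frames=[3,4]
Step 4: ref 3 → HIT, frames=[3,4]
Step 5: ref 4 → HIT, frames=[3,4]
Step 6: ref 4 → HIT, frames=[3,4]
Step 7: ref 4 → HIT, frames=[3,4]
Step 8: ref 2 → FAULT (evict 4), frames=[3,2]
Step 9: ref 3 → HIT, frames=[3,2]
Step 10: ref 4 → FAULT (evict 3), frames=[4,2]
Step 11: ref 2 → HIT, frames=[4,2]
Step 12: ref 2 → HIT, frames=[4,2]
Step 13: ref 2 → HIT, frames=[4,2]
Step 14: ref 1 → FAULT (evict 4), frames=[1,2]
Step 15: ref 2 → HIT, frames=[1,2]
Total faults: 6

Answer: 6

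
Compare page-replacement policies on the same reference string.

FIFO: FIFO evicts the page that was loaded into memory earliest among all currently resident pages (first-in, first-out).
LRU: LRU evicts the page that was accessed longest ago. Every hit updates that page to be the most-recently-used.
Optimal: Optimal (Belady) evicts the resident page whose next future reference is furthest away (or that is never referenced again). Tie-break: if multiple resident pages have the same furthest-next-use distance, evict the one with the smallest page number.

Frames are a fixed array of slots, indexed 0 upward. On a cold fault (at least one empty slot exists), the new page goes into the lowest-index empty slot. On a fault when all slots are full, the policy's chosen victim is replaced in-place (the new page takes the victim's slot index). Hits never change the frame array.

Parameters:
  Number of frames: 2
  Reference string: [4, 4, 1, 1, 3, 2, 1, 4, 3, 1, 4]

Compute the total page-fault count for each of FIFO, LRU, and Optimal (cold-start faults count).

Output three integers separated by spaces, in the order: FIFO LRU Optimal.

--- FIFO ---
  step 0: ref 4 -> FAULT, frames=[4,-] (faults so far: 1)
  step 1: ref 4 -> HIT, frames=[4,-] (faults so far: 1)
  step 2: ref 1 -> FAULT, frames=[4,1] (faults so far: 2)
  step 3: ref 1 -> HIT, frames=[4,1] (faults so far: 2)
  step 4: ref 3 -> FAULT, evict 4, frames=[3,1] (faults so far: 3)
  step 5: ref 2 -> FAULT, evict 1, frames=[3,2] (faults so far: 4)
  step 6: ref 1 -> FAULT, evict 3, frames=[1,2] (faults so far: 5)
  step 7: ref 4 -> FAULT, evict 2, frames=[1,4] (faults so far: 6)
  step 8: ref 3 -> FAULT, evict 1, frames=[3,4] (faults so far: 7)
  step 9: ref 1 -> FAULT, evict 4, frames=[3,1] (faults so far: 8)
  step 10: ref 4 -> FAULT, evict 3, frames=[4,1] (faults so far: 9)
  FIFO total faults: 9
--- LRU ---
  step 0: ref 4 -> FAULT, frames=[4,-] (faults so far: 1)
  step 1: ref 4 -> HIT, frames=[4,-] (faults so far: 1)
  step 2: ref 1 -> FAULT, frames=[4,1] (faults so far: 2)
  step 3: ref 1 -> HIT, frames=[4,1] (faults so far: 2)
  step 4: ref 3 -> FAULT, evict 4, frames=[3,1] (faults so far: 3)
  step 5: ref 2 -> FAULT, evict 1, frames=[3,2] (faults so far: 4)
  step 6: ref 1 -> FAULT, evict 3, frames=[1,2] (faults so far: 5)
  step 7: ref 4 -> FAULT, evict 2, frames=[1,4] (faults so far: 6)
  step 8: ref 3 -> FAULT, evict 1, frames=[3,4] (faults so far: 7)
  step 9: ref 1 -> FAULT, evict 4, frames=[3,1] (faults so far: 8)
  step 10: ref 4 -> FAULT, evict 3, frames=[4,1] (faults so far: 9)
  LRU total faults: 9
--- Optimal ---
  step 0: ref 4 -> FAULT, frames=[4,-] (faults so far: 1)
  step 1: ref 4 -> HIT, frames=[4,-] (faults so far: 1)
  step 2: ref 1 -> FAULT, frames=[4,1] (faults so far: 2)
  step 3: ref 1 -> HIT, frames=[4,1] (faults so far: 2)
  step 4: ref 3 -> FAULT, evict 4, frames=[3,1] (faults so far: 3)
  step 5: ref 2 -> FAULT, evict 3, frames=[2,1] (faults so far: 4)
  step 6: ref 1 -> HIT, frames=[2,1] (faults so far: 4)
  step 7: ref 4 -> FAULT, evict 2, frames=[4,1] (faults so far: 5)
  step 8: ref 3 -> FAULT, evict 4, frames=[3,1] (faults so far: 6)
  step 9: ref 1 -> HIT, frames=[3,1] (faults so far: 6)
  step 10: ref 4 -> FAULT, evict 1, frames=[3,4] (faults so far: 7)
  Optimal total faults: 7

Answer: 9 9 7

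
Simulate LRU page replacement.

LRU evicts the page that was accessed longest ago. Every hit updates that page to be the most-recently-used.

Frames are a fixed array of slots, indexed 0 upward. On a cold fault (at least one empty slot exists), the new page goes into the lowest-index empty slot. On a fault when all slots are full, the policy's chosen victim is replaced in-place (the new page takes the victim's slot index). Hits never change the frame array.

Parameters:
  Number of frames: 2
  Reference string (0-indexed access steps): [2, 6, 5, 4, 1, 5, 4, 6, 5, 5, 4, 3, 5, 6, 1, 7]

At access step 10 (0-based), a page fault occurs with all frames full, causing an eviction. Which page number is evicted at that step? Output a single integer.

Answer: 6

Derivation:
Step 0: ref 2 -> FAULT, frames=[2,-]
Step 1: ref 6 -> FAULT, frames=[2,6]
Step 2: ref 5 -> FAULT, evict 2, frames=[5,6]
Step 3: ref 4 -> FAULT, evict 6, frames=[5,4]
Step 4: ref 1 -> FAULT, evict 5, frames=[1,4]
Step 5: ref 5 -> FAULT, evict 4, frames=[1,5]
Step 6: ref 4 -> FAULT, evict 1, frames=[4,5]
Step 7: ref 6 -> FAULT, evict 5, frames=[4,6]
Step 8: ref 5 -> FAULT, evict 4, frames=[5,6]
Step 9: ref 5 -> HIT, frames=[5,6]
Step 10: ref 4 -> FAULT, evict 6, frames=[5,4]
At step 10: evicted page 6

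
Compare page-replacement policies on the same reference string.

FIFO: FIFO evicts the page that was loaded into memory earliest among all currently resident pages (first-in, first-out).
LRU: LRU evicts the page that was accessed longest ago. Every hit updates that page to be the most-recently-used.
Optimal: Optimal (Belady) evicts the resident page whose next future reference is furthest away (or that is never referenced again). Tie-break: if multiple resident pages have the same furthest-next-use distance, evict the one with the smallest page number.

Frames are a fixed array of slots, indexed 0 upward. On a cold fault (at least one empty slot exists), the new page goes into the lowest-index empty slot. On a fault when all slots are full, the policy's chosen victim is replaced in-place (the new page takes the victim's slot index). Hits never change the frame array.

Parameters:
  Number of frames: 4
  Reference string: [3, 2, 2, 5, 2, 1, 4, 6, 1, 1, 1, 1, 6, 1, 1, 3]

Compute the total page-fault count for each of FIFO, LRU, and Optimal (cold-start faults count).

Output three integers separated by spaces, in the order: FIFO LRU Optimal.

Answer: 7 7 6

Derivation:
--- FIFO ---
  step 0: ref 3 -> FAULT, frames=[3,-,-,-] (faults so far: 1)
  step 1: ref 2 -> FAULT, frames=[3,2,-,-] (faults so far: 2)
  step 2: ref 2 -> HIT, frames=[3,2,-,-] (faults so far: 2)
  step 3: ref 5 -> FAULT, frames=[3,2,5,-] (faults so far: 3)
  step 4: ref 2 -> HIT, frames=[3,2,5,-] (faults so far: 3)
  step 5: ref 1 -> FAULT, frames=[3,2,5,1] (faults so far: 4)
  step 6: ref 4 -> FAULT, evict 3, frames=[4,2,5,1] (faults so far: 5)
  step 7: ref 6 -> FAULT, evict 2, frames=[4,6,5,1] (faults so far: 6)
  step 8: ref 1 -> HIT, frames=[4,6,5,1] (faults so far: 6)
  step 9: ref 1 -> HIT, frames=[4,6,5,1] (faults so far: 6)
  step 10: ref 1 -> HIT, frames=[4,6,5,1] (faults so far: 6)
  step 11: ref 1 -> HIT, frames=[4,6,5,1] (faults so far: 6)
  step 12: ref 6 -> HIT, frames=[4,6,5,1] (faults so far: 6)
  step 13: ref 1 -> HIT, frames=[4,6,5,1] (faults so far: 6)
  step 14: ref 1 -> HIT, frames=[4,6,5,1] (faults so far: 6)
  step 15: ref 3 -> FAULT, evict 5, frames=[4,6,3,1] (faults so far: 7)
  FIFO total faults: 7
--- LRU ---
  step 0: ref 3 -> FAULT, frames=[3,-,-,-] (faults so far: 1)
  step 1: ref 2 -> FAULT, frames=[3,2,-,-] (faults so far: 2)
  step 2: ref 2 -> HIT, frames=[3,2,-,-] (faults so far: 2)
  step 3: ref 5 -> FAULT, frames=[3,2,5,-] (faults so far: 3)
  step 4: ref 2 -> HIT, frames=[3,2,5,-] (faults so far: 3)
  step 5: ref 1 -> FAULT, frames=[3,2,5,1] (faults so far: 4)
  step 6: ref 4 -> FAULT, evict 3, frames=[4,2,5,1] (faults so far: 5)
  step 7: ref 6 -> FAULT, evict 5, frames=[4,2,6,1] (faults so far: 6)
  step 8: ref 1 -> HIT, frames=[4,2,6,1] (faults so far: 6)
  step 9: ref 1 -> HIT, frames=[4,2,6,1] (faults so far: 6)
  step 10: ref 1 -> HIT, frames=[4,2,6,1] (faults so far: 6)
  step 11: ref 1 -> HIT, frames=[4,2,6,1] (faults so far: 6)
  step 12: ref 6 -> HIT, frames=[4,2,6,1] (faults so far: 6)
  step 13: ref 1 -> HIT, frames=[4,2,6,1] (faults so far: 6)
  step 14: ref 1 -> HIT, frames=[4,2,6,1] (faults so far: 6)
  step 15: ref 3 -> FAULT, evict 2, frames=[4,3,6,1] (faults so far: 7)
  LRU total faults: 7
--- Optimal ---
  step 0: ref 3 -> FAULT, frames=[3,-,-,-] (faults so far: 1)
  step 1: ref 2 -> FAULT, frames=[3,2,-,-] (faults so far: 2)
  step 2: ref 2 -> HIT, frames=[3,2,-,-] (faults so far: 2)
  step 3: ref 5 -> FAULT, frames=[3,2,5,-] (faults so far: 3)
  step 4: ref 2 -> HIT, frames=[3,2,5,-] (faults so far: 3)
  step 5: ref 1 -> FAULT, frames=[3,2,5,1] (faults so far: 4)
  step 6: ref 4 -> FAULT, evict 2, frames=[3,4,5,1] (faults so far: 5)
  step 7: ref 6 -> FAULT, evict 4, frames=[3,6,5,1] (faults so far: 6)
  step 8: ref 1 -> HIT, frames=[3,6,5,1] (faults so far: 6)
  step 9: ref 1 -> HIT, frames=[3,6,5,1] (faults so far: 6)
  step 10: ref 1 -> HIT, frames=[3,6,5,1] (faults so far: 6)
  step 11: ref 1 -> HIT, frames=[3,6,5,1] (faults so far: 6)
  step 12: ref 6 -> HIT, frames=[3,6,5,1] (faults so far: 6)
  step 13: ref 1 -> HIT, frames=[3,6,5,1] (faults so far: 6)
  step 14: ref 1 -> HIT, frames=[3,6,5,1] (faults so far: 6)
  step 15: ref 3 -> HIT, frames=[3,6,5,1] (faults so far: 6)
  Optimal total faults: 6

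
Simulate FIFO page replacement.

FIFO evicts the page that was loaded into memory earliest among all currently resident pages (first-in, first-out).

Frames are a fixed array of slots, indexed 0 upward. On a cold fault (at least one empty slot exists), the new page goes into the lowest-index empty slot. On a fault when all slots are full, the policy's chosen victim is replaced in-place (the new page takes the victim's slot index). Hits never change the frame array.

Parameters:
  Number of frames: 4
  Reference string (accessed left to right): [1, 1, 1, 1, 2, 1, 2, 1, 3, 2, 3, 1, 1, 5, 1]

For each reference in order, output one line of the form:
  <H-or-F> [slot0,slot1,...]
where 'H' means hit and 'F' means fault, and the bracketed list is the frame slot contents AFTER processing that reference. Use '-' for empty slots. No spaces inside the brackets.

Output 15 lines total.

F [1,-,-,-]
H [1,-,-,-]
H [1,-,-,-]
H [1,-,-,-]
F [1,2,-,-]
H [1,2,-,-]
H [1,2,-,-]
H [1,2,-,-]
F [1,2,3,-]
H [1,2,3,-]
H [1,2,3,-]
H [1,2,3,-]
H [1,2,3,-]
F [1,2,3,5]
H [1,2,3,5]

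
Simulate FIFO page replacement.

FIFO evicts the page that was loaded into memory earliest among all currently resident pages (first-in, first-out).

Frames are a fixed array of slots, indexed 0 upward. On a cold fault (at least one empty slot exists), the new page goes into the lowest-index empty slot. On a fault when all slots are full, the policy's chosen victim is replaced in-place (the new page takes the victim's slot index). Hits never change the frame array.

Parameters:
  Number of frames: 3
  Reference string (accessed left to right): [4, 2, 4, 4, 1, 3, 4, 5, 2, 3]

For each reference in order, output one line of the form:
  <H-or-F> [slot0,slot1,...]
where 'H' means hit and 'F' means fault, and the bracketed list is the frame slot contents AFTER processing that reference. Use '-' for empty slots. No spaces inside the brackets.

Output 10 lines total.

F [4,-,-]
F [4,2,-]
H [4,2,-]
H [4,2,-]
F [4,2,1]
F [3,2,1]
F [3,4,1]
F [3,4,5]
F [2,4,5]
F [2,3,5]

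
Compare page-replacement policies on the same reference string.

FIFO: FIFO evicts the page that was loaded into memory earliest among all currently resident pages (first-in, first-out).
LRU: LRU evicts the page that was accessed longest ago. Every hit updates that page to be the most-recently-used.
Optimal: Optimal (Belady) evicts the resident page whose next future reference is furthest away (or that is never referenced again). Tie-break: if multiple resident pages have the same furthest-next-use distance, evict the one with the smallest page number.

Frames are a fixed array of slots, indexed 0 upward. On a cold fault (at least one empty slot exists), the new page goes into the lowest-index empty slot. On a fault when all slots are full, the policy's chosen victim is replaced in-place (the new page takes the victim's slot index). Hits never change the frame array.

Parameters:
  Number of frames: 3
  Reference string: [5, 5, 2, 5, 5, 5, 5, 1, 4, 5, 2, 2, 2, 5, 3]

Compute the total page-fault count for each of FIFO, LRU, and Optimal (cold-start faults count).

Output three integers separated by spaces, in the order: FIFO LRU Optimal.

--- FIFO ---
  step 0: ref 5 -> FAULT, frames=[5,-,-] (faults so far: 1)
  step 1: ref 5 -> HIT, frames=[5,-,-] (faults so far: 1)
  step 2: ref 2 -> FAULT, frames=[5,2,-] (faults so far: 2)
  step 3: ref 5 -> HIT, frames=[5,2,-] (faults so far: 2)
  step 4: ref 5 -> HIT, frames=[5,2,-] (faults so far: 2)
  step 5: ref 5 -> HIT, frames=[5,2,-] (faults so far: 2)
  step 6: ref 5 -> HIT, frames=[5,2,-] (faults so far: 2)
  step 7: ref 1 -> FAULT, frames=[5,2,1] (faults so far: 3)
  step 8: ref 4 -> FAULT, evict 5, frames=[4,2,1] (faults so far: 4)
  step 9: ref 5 -> FAULT, evict 2, frames=[4,5,1] (faults so far: 5)
  step 10: ref 2 -> FAULT, evict 1, frames=[4,5,2] (faults so far: 6)
  step 11: ref 2 -> HIT, frames=[4,5,2] (faults so far: 6)
  step 12: ref 2 -> HIT, frames=[4,5,2] (faults so far: 6)
  step 13: ref 5 -> HIT, frames=[4,5,2] (faults so far: 6)
  step 14: ref 3 -> FAULT, evict 4, frames=[3,5,2] (faults so far: 7)
  FIFO total faults: 7
--- LRU ---
  step 0: ref 5 -> FAULT, frames=[5,-,-] (faults so far: 1)
  step 1: ref 5 -> HIT, frames=[5,-,-] (faults so far: 1)
  step 2: ref 2 -> FAULT, frames=[5,2,-] (faults so far: 2)
  step 3: ref 5 -> HIT, frames=[5,2,-] (faults so far: 2)
  step 4: ref 5 -> HIT, frames=[5,2,-] (faults so far: 2)
  step 5: ref 5 -> HIT, frames=[5,2,-] (faults so far: 2)
  step 6: ref 5 -> HIT, frames=[5,2,-] (faults so far: 2)
  step 7: ref 1 -> FAULT, frames=[5,2,1] (faults so far: 3)
  step 8: ref 4 -> FAULT, evict 2, frames=[5,4,1] (faults so far: 4)
  step 9: ref 5 -> HIT, frames=[5,4,1] (faults so far: 4)
  step 10: ref 2 -> FAULT, evict 1, frames=[5,4,2] (faults so far: 5)
  step 11: ref 2 -> HIT, frames=[5,4,2] (faults so far: 5)
  step 12: ref 2 -> HIT, frames=[5,4,2] (faults so far: 5)
  step 13: ref 5 -> HIT, frames=[5,4,2] (faults so far: 5)
  step 14: ref 3 -> FAULT, evict 4, frames=[5,3,2] (faults so far: 6)
  LRU total faults: 6
--- Optimal ---
  step 0: ref 5 -> FAULT, frames=[5,-,-] (faults so far: 1)
  step 1: ref 5 -> HIT, frames=[5,-,-] (faults so far: 1)
  step 2: ref 2 -> FAULT, frames=[5,2,-] (faults so far: 2)
  step 3: ref 5 -> HIT, frames=[5,2,-] (faults so far: 2)
  step 4: ref 5 -> HIT, frames=[5,2,-] (faults so far: 2)
  step 5: ref 5 -> HIT, frames=[5,2,-] (faults so far: 2)
  step 6: ref 5 -> HIT, frames=[5,2,-] (faults so far: 2)
  step 7: ref 1 -> FAULT, frames=[5,2,1] (faults so far: 3)
  step 8: ref 4 -> FAULT, evict 1, frames=[5,2,4] (faults so far: 4)
  step 9: ref 5 -> HIT, frames=[5,2,4] (faults so far: 4)
  step 10: ref 2 -> HIT, frames=[5,2,4] (faults so far: 4)
  step 11: ref 2 -> HIT, frames=[5,2,4] (faults so far: 4)
  step 12: ref 2 -> HIT, frames=[5,2,4] (faults so far: 4)
  step 13: ref 5 -> HIT, frames=[5,2,4] (faults so far: 4)
  step 14: ref 3 -> FAULT, evict 2, frames=[5,3,4] (faults so far: 5)
  Optimal total faults: 5

Answer: 7 6 5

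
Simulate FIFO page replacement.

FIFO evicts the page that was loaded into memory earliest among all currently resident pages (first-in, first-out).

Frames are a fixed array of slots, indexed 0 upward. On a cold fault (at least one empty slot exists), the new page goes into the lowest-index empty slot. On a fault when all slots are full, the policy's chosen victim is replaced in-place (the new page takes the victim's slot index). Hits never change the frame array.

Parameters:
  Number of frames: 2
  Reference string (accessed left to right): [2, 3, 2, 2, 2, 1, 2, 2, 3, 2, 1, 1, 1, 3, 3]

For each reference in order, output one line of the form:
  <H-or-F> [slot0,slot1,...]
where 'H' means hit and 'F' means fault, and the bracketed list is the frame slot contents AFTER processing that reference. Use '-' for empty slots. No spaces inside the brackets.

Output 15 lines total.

F [2,-]
F [2,3]
H [2,3]
H [2,3]
H [2,3]
F [1,3]
F [1,2]
H [1,2]
F [3,2]
H [3,2]
F [3,1]
H [3,1]
H [3,1]
H [3,1]
H [3,1]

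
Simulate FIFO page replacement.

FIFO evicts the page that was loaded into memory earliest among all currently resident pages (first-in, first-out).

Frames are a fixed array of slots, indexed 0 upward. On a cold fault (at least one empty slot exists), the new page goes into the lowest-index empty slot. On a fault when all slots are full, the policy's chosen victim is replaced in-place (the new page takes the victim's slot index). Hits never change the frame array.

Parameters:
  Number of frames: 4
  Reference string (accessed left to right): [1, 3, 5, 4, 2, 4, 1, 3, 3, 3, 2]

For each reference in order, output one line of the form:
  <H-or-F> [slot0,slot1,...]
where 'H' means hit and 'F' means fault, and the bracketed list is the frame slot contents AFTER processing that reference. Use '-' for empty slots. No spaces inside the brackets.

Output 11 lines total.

F [1,-,-,-]
F [1,3,-,-]
F [1,3,5,-]
F [1,3,5,4]
F [2,3,5,4]
H [2,3,5,4]
F [2,1,5,4]
F [2,1,3,4]
H [2,1,3,4]
H [2,1,3,4]
H [2,1,3,4]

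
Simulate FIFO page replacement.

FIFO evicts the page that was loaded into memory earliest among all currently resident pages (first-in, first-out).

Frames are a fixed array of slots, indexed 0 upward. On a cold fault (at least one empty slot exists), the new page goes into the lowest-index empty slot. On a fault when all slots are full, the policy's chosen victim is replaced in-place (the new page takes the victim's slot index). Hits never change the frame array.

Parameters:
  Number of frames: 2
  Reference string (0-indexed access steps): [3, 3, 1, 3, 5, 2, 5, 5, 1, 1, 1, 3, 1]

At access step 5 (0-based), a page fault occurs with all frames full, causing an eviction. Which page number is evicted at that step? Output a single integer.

Step 0: ref 3 -> FAULT, frames=[3,-]
Step 1: ref 3 -> HIT, frames=[3,-]
Step 2: ref 1 -> FAULT, frames=[3,1]
Step 3: ref 3 -> HIT, frames=[3,1]
Step 4: ref 5 -> FAULT, evict 3, frames=[5,1]
Step 5: ref 2 -> FAULT, evict 1, frames=[5,2]
At step 5: evicted page 1

Answer: 1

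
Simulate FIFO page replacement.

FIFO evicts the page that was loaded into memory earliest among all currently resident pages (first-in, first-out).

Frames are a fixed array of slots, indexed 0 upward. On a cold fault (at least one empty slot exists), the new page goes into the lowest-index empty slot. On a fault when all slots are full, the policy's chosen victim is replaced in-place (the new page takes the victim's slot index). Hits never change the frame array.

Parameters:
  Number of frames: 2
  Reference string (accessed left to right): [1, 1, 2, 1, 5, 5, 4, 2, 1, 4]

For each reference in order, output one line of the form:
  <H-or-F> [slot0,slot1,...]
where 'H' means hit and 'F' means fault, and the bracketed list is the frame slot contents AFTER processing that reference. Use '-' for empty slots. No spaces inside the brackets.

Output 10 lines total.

F [1,-]
H [1,-]
F [1,2]
H [1,2]
F [5,2]
H [5,2]
F [5,4]
F [2,4]
F [2,1]
F [4,1]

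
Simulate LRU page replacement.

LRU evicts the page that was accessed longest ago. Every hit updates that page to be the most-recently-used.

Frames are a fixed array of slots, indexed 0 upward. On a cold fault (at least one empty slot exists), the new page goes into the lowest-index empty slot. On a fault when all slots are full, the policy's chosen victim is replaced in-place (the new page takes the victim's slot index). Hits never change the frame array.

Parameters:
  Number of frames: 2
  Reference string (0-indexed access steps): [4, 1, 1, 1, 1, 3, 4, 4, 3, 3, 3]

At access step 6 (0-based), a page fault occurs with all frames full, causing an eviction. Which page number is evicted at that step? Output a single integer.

Step 0: ref 4 -> FAULT, frames=[4,-]
Step 1: ref 1 -> FAULT, frames=[4,1]
Step 2: ref 1 -> HIT, frames=[4,1]
Step 3: ref 1 -> HIT, frames=[4,1]
Step 4: ref 1 -> HIT, frames=[4,1]
Step 5: ref 3 -> FAULT, evict 4, frames=[3,1]
Step 6: ref 4 -> FAULT, evict 1, frames=[3,4]
At step 6: evicted page 1

Answer: 1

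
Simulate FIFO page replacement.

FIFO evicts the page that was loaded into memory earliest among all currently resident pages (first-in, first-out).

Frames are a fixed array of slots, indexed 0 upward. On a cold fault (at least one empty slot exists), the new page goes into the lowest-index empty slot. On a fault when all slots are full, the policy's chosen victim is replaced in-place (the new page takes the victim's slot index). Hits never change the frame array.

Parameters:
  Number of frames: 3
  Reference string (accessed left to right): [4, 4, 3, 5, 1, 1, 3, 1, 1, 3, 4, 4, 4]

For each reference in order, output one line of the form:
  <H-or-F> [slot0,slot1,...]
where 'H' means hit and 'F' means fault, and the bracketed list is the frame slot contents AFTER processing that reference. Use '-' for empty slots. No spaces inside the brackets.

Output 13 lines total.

F [4,-,-]
H [4,-,-]
F [4,3,-]
F [4,3,5]
F [1,3,5]
H [1,3,5]
H [1,3,5]
H [1,3,5]
H [1,3,5]
H [1,3,5]
F [1,4,5]
H [1,4,5]
H [1,4,5]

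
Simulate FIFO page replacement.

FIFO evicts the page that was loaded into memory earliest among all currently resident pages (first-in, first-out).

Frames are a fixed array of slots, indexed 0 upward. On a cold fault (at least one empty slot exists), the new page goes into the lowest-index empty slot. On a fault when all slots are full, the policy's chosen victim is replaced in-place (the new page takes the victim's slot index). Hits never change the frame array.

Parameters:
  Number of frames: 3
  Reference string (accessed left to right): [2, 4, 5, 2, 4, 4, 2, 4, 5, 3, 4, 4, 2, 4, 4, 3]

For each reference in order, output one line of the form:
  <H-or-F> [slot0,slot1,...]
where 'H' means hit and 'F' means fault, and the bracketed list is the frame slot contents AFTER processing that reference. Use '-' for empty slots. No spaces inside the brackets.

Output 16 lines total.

F [2,-,-]
F [2,4,-]
F [2,4,5]
H [2,4,5]
H [2,4,5]
H [2,4,5]
H [2,4,5]
H [2,4,5]
H [2,4,5]
F [3,4,5]
H [3,4,5]
H [3,4,5]
F [3,2,5]
F [3,2,4]
H [3,2,4]
H [3,2,4]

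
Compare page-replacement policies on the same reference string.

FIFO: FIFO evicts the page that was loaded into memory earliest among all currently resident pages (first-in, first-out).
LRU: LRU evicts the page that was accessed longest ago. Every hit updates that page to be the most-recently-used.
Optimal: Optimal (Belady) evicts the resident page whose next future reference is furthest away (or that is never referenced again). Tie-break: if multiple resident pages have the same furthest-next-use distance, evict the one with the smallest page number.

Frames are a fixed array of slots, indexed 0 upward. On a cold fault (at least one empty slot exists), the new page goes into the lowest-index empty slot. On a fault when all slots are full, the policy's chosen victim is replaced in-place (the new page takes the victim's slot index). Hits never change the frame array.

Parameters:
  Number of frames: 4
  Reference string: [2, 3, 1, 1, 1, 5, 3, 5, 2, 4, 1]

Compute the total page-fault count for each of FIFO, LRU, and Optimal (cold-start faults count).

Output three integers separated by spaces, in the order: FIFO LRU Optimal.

Answer: 5 6 5

Derivation:
--- FIFO ---
  step 0: ref 2 -> FAULT, frames=[2,-,-,-] (faults so far: 1)
  step 1: ref 3 -> FAULT, frames=[2,3,-,-] (faults so far: 2)
  step 2: ref 1 -> FAULT, frames=[2,3,1,-] (faults so far: 3)
  step 3: ref 1 -> HIT, frames=[2,3,1,-] (faults so far: 3)
  step 4: ref 1 -> HIT, frames=[2,3,1,-] (faults so far: 3)
  step 5: ref 5 -> FAULT, frames=[2,3,1,5] (faults so far: 4)
  step 6: ref 3 -> HIT, frames=[2,3,1,5] (faults so far: 4)
  step 7: ref 5 -> HIT, frames=[2,3,1,5] (faults so far: 4)
  step 8: ref 2 -> HIT, frames=[2,3,1,5] (faults so far: 4)
  step 9: ref 4 -> FAULT, evict 2, frames=[4,3,1,5] (faults so far: 5)
  step 10: ref 1 -> HIT, frames=[4,3,1,5] (faults so far: 5)
  FIFO total faults: 5
--- LRU ---
  step 0: ref 2 -> FAULT, frames=[2,-,-,-] (faults so far: 1)
  step 1: ref 3 -> FAULT, frames=[2,3,-,-] (faults so far: 2)
  step 2: ref 1 -> FAULT, frames=[2,3,1,-] (faults so far: 3)
  step 3: ref 1 -> HIT, frames=[2,3,1,-] (faults so far: 3)
  step 4: ref 1 -> HIT, frames=[2,3,1,-] (faults so far: 3)
  step 5: ref 5 -> FAULT, frames=[2,3,1,5] (faults so far: 4)
  step 6: ref 3 -> HIT, frames=[2,3,1,5] (faults so far: 4)
  step 7: ref 5 -> HIT, frames=[2,3,1,5] (faults so far: 4)
  step 8: ref 2 -> HIT, frames=[2,3,1,5] (faults so far: 4)
  step 9: ref 4 -> FAULT, evict 1, frames=[2,3,4,5] (faults so far: 5)
  step 10: ref 1 -> FAULT, evict 3, frames=[2,1,4,5] (faults so far: 6)
  LRU total faults: 6
--- Optimal ---
  step 0: ref 2 -> FAULT, frames=[2,-,-,-] (faults so far: 1)
  step 1: ref 3 -> FAULT, frames=[2,3,-,-] (faults so far: 2)
  step 2: ref 1 -> FAULT, frames=[2,3,1,-] (faults so far: 3)
  step 3: ref 1 -> HIT, frames=[2,3,1,-] (faults so far: 3)
  step 4: ref 1 -> HIT, frames=[2,3,1,-] (faults so far: 3)
  step 5: ref 5 -> FAULT, frames=[2,3,1,5] (faults so far: 4)
  step 6: ref 3 -> HIT, frames=[2,3,1,5] (faults so far: 4)
  step 7: ref 5 -> HIT, frames=[2,3,1,5] (faults so far: 4)
  step 8: ref 2 -> HIT, frames=[2,3,1,5] (faults so far: 4)
  step 9: ref 4 -> FAULT, evict 2, frames=[4,3,1,5] (faults so far: 5)
  step 10: ref 1 -> HIT, frames=[4,3,1,5] (faults so far: 5)
  Optimal total faults: 5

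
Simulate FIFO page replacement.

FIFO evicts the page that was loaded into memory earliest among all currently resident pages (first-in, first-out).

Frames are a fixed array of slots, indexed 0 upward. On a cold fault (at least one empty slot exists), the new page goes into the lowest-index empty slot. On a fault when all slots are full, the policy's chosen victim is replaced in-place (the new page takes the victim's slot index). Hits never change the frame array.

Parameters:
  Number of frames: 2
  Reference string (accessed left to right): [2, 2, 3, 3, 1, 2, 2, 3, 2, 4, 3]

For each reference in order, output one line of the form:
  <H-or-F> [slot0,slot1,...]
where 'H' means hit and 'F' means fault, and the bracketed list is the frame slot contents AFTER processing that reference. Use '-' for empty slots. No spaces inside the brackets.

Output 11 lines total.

F [2,-]
H [2,-]
F [2,3]
H [2,3]
F [1,3]
F [1,2]
H [1,2]
F [3,2]
H [3,2]
F [3,4]
H [3,4]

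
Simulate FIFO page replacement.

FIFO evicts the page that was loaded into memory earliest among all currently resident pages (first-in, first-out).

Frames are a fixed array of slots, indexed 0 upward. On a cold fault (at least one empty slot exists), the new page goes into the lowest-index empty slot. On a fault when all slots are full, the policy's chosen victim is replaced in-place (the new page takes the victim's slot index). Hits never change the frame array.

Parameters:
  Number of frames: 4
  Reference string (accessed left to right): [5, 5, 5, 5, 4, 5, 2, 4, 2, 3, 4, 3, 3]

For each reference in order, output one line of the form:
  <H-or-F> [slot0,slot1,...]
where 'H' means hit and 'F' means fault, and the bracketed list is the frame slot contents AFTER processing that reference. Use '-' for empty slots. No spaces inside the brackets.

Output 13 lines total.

F [5,-,-,-]
H [5,-,-,-]
H [5,-,-,-]
H [5,-,-,-]
F [5,4,-,-]
H [5,4,-,-]
F [5,4,2,-]
H [5,4,2,-]
H [5,4,2,-]
F [5,4,2,3]
H [5,4,2,3]
H [5,4,2,3]
H [5,4,2,3]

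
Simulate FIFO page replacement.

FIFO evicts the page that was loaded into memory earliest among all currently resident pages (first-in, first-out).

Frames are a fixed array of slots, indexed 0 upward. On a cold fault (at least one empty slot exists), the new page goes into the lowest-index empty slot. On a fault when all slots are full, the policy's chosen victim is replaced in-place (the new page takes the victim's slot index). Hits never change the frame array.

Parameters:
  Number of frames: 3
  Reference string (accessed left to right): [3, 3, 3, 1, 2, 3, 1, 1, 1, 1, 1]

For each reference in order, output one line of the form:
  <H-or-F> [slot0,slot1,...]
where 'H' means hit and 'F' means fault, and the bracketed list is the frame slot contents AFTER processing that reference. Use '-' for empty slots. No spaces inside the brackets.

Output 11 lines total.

F [3,-,-]
H [3,-,-]
H [3,-,-]
F [3,1,-]
F [3,1,2]
H [3,1,2]
H [3,1,2]
H [3,1,2]
H [3,1,2]
H [3,1,2]
H [3,1,2]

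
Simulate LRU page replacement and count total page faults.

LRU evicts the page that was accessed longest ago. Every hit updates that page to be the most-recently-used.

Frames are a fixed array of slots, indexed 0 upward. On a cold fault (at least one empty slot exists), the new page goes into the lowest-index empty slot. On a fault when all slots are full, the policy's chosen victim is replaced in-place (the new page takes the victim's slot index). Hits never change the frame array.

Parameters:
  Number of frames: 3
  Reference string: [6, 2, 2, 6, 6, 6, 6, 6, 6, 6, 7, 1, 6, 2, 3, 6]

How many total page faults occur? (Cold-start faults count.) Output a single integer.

Answer: 6

Derivation:
Step 0: ref 6 → FAULT, frames=[6,-,-]
Step 1: ref 2 → FAULT, frames=[6,2,-]
Step 2: ref 2 → HIT, frames=[6,2,-]
Step 3: ref 6 → HIT, frames=[6,2,-]
Step 4: ref 6 → HIT, frames=[6,2,-]
Step 5: ref 6 → HIT, frames=[6,2,-]
Step 6: ref 6 → HIT, frames=[6,2,-]
Step 7: ref 6 → HIT, frames=[6,2,-]
Step 8: ref 6 → HIT, frames=[6,2,-]
Step 9: ref 6 → HIT, frames=[6,2,-]
Step 10: ref 7 → FAULT, frames=[6,2,7]
Step 11: ref 1 → FAULT (evict 2), frames=[6,1,7]
Step 12: ref 6 → HIT, frames=[6,1,7]
Step 13: ref 2 → FAULT (evict 7), frames=[6,1,2]
Step 14: ref 3 → FAULT (evict 1), frames=[6,3,2]
Step 15: ref 6 → HIT, frames=[6,3,2]
Total faults: 6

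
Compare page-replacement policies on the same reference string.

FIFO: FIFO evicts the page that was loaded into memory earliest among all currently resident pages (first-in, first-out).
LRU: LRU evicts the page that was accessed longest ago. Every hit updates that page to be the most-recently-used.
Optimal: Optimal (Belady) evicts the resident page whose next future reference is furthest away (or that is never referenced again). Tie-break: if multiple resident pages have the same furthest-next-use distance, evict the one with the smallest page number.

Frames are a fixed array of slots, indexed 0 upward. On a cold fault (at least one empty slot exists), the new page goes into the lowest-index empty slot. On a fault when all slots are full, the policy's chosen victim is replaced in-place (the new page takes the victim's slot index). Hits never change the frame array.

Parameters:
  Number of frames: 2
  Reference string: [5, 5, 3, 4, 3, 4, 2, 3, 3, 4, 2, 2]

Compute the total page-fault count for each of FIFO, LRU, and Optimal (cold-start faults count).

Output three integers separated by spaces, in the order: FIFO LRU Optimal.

Answer: 7 7 5

Derivation:
--- FIFO ---
  step 0: ref 5 -> FAULT, frames=[5,-] (faults so far: 1)
  step 1: ref 5 -> HIT, frames=[5,-] (faults so far: 1)
  step 2: ref 3 -> FAULT, frames=[5,3] (faults so far: 2)
  step 3: ref 4 -> FAULT, evict 5, frames=[4,3] (faults so far: 3)
  step 4: ref 3 -> HIT, frames=[4,3] (faults so far: 3)
  step 5: ref 4 -> HIT, frames=[4,3] (faults so far: 3)
  step 6: ref 2 -> FAULT, evict 3, frames=[4,2] (faults so far: 4)
  step 7: ref 3 -> FAULT, evict 4, frames=[3,2] (faults so far: 5)
  step 8: ref 3 -> HIT, frames=[3,2] (faults so far: 5)
  step 9: ref 4 -> FAULT, evict 2, frames=[3,4] (faults so far: 6)
  step 10: ref 2 -> FAULT, evict 3, frames=[2,4] (faults so far: 7)
  step 11: ref 2 -> HIT, frames=[2,4] (faults so far: 7)
  FIFO total faults: 7
--- LRU ---
  step 0: ref 5 -> FAULT, frames=[5,-] (faults so far: 1)
  step 1: ref 5 -> HIT, frames=[5,-] (faults so far: 1)
  step 2: ref 3 -> FAULT, frames=[5,3] (faults so far: 2)
  step 3: ref 4 -> FAULT, evict 5, frames=[4,3] (faults so far: 3)
  step 4: ref 3 -> HIT, frames=[4,3] (faults so far: 3)
  step 5: ref 4 -> HIT, frames=[4,3] (faults so far: 3)
  step 6: ref 2 -> FAULT, evict 3, frames=[4,2] (faults so far: 4)
  step 7: ref 3 -> FAULT, evict 4, frames=[3,2] (faults so far: 5)
  step 8: ref 3 -> HIT, frames=[3,2] (faults so far: 5)
  step 9: ref 4 -> FAULT, evict 2, frames=[3,4] (faults so far: 6)
  step 10: ref 2 -> FAULT, evict 3, frames=[2,4] (faults so far: 7)
  step 11: ref 2 -> HIT, frames=[2,4] (faults so far: 7)
  LRU total faults: 7
--- Optimal ---
  step 0: ref 5 -> FAULT, frames=[5,-] (faults so far: 1)
  step 1: ref 5 -> HIT, frames=[5,-] (faults so far: 1)
  step 2: ref 3 -> FAULT, frames=[5,3] (faults so far: 2)
  step 3: ref 4 -> FAULT, evict 5, frames=[4,3] (faults so far: 3)
  step 4: ref 3 -> HIT, frames=[4,3] (faults so far: 3)
  step 5: ref 4 -> HIT, frames=[4,3] (faults so far: 3)
  step 6: ref 2 -> FAULT, evict 4, frames=[2,3] (faults so far: 4)
  step 7: ref 3 -> HIT, frames=[2,3] (faults so far: 4)
  step 8: ref 3 -> HIT, frames=[2,3] (faults so far: 4)
  step 9: ref 4 -> FAULT, evict 3, frames=[2,4] (faults so far: 5)
  step 10: ref 2 -> HIT, frames=[2,4] (faults so far: 5)
  step 11: ref 2 -> HIT, frames=[2,4] (faults so far: 5)
  Optimal total faults: 5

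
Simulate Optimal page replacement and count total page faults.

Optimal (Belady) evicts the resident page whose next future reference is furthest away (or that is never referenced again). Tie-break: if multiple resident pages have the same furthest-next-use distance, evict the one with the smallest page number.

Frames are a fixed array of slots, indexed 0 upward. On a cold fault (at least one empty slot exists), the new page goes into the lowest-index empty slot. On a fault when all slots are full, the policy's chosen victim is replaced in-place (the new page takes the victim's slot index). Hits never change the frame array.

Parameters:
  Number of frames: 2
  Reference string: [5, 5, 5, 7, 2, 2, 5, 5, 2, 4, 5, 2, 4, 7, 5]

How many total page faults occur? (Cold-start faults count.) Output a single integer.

Step 0: ref 5 → FAULT, frames=[5,-]
Step 1: ref 5 → HIT, frames=[5,-]
Step 2: ref 5 → HIT, frames=[5,-]
Step 3: ref 7 → FAULT, frames=[5,7]
Step 4: ref 2 → FAULT (evict 7), frames=[5,2]
Step 5: ref 2 → HIT, frames=[5,2]
Step 6: ref 5 → HIT, frames=[5,2]
Step 7: ref 5 → HIT, frames=[5,2]
Step 8: ref 2 → HIT, frames=[5,2]
Step 9: ref 4 → FAULT (evict 2), frames=[5,4]
Step 10: ref 5 → HIT, frames=[5,4]
Step 11: ref 2 → FAULT (evict 5), frames=[2,4]
Step 12: ref 4 → HIT, frames=[2,4]
Step 13: ref 7 → FAULT (evict 2), frames=[7,4]
Step 14: ref 5 → FAULT (evict 4), frames=[7,5]
Total faults: 7

Answer: 7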